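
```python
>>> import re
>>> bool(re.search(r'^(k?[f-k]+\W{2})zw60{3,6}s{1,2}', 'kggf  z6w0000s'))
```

False

Pattern: anchored at the start of the string; then optionally the literal 'k', then one or more of a character in [f-k], then exactly 2 of a non-word character (captured); then the literal 'zw6', then 3 to 6 of a literal '0', then 1 to 2 of a literal 's'.
`re.search` tries every starting position until one works.
Here nothing in the string fits, so the call returns None, and `bool(None)` is False.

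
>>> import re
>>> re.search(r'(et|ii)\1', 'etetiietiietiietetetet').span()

(0, 4)

After group 1 captures some text, `\1` only succeeds where that same text appears again.
The match spans [0:4] → 'etet'.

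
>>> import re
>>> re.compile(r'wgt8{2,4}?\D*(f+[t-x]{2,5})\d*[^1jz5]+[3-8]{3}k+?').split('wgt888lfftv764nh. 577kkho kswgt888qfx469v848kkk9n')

['', 'ftv', 'kho kswgt888qfx469v848kkk9n']

Pattern: the literal 'wgt', then 2 to 4 of the literal '8' (lazy), then zero or more of a non-digit; then one or more of a literal 'f', then 2 to 5 of a character in [t-x] (captured); then zero or more of a digit, then one or more of any character except [1jz5]; then exactly 3 of a character in [3-8], then one or more of the literal 'k' (lazy).
Because the quantifier is non-greedy, it stops expanding at the earliest point where the rest of the pattern can succeed.
Matches to split on: at [0:22] → 'wgt888lfftv764nh. 577k'.
`re.split` interleaves the captured-group text with the surrounding fragments.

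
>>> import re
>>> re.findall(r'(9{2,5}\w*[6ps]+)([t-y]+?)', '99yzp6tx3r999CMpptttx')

Pattern: 2 to 5 of the literal '9', then zero or more of a word character, then one or more of one of [6ps] (captured); then one or more of a character in [t-y] (lazy) (captured).
Matches: at [0:18] match '99yzp6tx3r999CMppt', groups = ('99yzp6tx3r999CMpp', 't').
`findall` packs the 2 group values into a tuple for every match.

[('99yzp6tx3r999CMpp', 't')]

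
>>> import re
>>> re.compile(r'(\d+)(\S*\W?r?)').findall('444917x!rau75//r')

[('444917', 'x!rau75//r')]

This matches one or more of a digit (captured); then zero or more of a non-whitespace character, then optionally a non-word character, then optionally a literal 'r' (captured).
Scanning left to right: at [0:16] match '444917x!rau75//r', groups = ('444917', 'x!rau75//r').
Multiple groups make `findall` return tuples — one 2-tuple for the one match.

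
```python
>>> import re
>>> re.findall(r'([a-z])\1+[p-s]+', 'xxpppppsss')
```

A backreference is literal: `\1` must see the identical characters the first group matched.
Matches: at [0:10] match 'xxpppppsss', group 1 = 'x'.
One capturing group, so `findall` returns just the captured substring from the one match — 1 in all.

['x']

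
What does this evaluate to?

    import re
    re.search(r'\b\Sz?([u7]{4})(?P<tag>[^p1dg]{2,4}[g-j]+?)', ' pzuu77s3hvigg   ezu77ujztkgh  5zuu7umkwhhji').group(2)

's3hvi'

The match spans [1:12] → 'pzuu77s3hvi'.
Captured: group 1 = 'uu77', group 2 = 's3hvi'.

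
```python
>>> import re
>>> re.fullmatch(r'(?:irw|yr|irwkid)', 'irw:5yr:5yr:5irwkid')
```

`re.fullmatch` is like wrapping the pattern in `^…$` (in single-line mode).
Here the pattern can't cover the whole string, so the call returns None.

None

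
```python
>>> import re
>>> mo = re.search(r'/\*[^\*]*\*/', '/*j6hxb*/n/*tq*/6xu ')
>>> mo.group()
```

'/*j6hxb*/'

`search` walks the string left to right and returns the first match it finds.
The match spans [0:9] → '/*j6hxb*/'.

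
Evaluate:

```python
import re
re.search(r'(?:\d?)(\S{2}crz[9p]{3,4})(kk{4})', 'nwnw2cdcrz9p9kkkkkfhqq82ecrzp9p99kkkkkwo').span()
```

(4, 18)

Pattern: optionally a digit (non-capturing group); then exactly 2 of a non-whitespace character, then the literal 'crz', then 3 to 4 of one of [9p] (captured); then the literal 'k', then exactly 4 of a literal 'k' (captured).
`re.search` tries every starting position until one works.
The match spans [4:18] → '2cdcrz9p9kkkkk'.
Captured: group 1 = 'cdcrz9p9', group 2 = 'kkkkk'.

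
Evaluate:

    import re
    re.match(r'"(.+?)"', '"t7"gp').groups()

The match spans [0:4] → '"t7"'.
Captured: group 1 = 't7'.

('t7',)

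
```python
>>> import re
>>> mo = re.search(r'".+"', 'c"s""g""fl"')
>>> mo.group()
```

'"s""g""fl"'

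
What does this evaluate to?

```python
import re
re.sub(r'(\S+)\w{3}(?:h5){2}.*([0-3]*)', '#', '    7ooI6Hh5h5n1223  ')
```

The pattern matches one or more of a non-whitespace character (captured); then exactly 3 of a word character, then the literal 'h5' repeated 2 times, then zero or more of any character; then zero or more of a character in [0-3] (captured).
Matches: at [4:21] → '7ooI6Hh5h5n1223  '.
Every occurrence is swapped for '#'.

'    #'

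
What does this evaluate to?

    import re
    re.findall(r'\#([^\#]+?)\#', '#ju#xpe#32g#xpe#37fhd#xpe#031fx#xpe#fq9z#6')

['ju', '32g', '37fhd', '031fx', 'fq9z']

`findall` collects group 1 from each match (5 total).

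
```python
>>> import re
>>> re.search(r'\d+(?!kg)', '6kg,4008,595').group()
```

'4008'

A negative assertion filters positions out without eating any characters.
The match spans [4:8] → '4008'.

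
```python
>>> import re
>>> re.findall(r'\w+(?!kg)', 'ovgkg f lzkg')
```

Because the assertion is negative and zero-width, positions next to the forbidden text are skipped.
Matches: at [0:5] → 'ovgkg'; at [6:7] → 'f'; at [8:12] → 'lzkg'.
With no groups in the pattern, `findall` gives back each whole match — 3 here.

['ovgkg', 'f', 'lzkg']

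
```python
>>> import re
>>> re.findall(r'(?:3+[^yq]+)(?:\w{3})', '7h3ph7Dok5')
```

This matches one or more of the literal '3', then one or more of any character except [yq] (non-capturing group); then exactly 3 of a word character (non-capturing group).
Scanning left to right: at [2:10] → '3ph7Dok5'.
No capturing groups, so `findall` returns the 1 full match string.

['3ph7Dok5']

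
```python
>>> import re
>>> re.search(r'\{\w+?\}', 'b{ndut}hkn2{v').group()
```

Unlike `match`, `search` isn't anchored — it looks for the pattern anywhere in the string.
The match spans [1:7] → '{ndut}'.

'{ndut}'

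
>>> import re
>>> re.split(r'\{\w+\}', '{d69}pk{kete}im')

Matches to split on: at [0:5] → '{d69}'; at [7:13] → '{kete}'.
Each match becomes a cut point; 3 segments remain.

['', 'pk', 'im']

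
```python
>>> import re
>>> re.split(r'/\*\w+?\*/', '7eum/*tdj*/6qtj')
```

Matches to split on: at [4:11] → '/*tdj*/'.
The string is cut at each match, leaving 2 pieces.

['7eum', '6qtj']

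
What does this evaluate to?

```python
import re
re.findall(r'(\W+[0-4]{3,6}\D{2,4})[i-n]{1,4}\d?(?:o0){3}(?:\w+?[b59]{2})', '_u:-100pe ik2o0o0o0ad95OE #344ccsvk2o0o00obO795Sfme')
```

[':-100pe i']

Pattern: one or more of a non-word character, then 3 to 6 of a character in [0-4], then 2 to 4 of a non-digit (captured); then 1 to 4 of a character in [i-n], then optionally a digit, then the literal 'o0' repeated 3 times; then one or more of a word character (lazy), then exactly 2 of one of [b59] (non-capturing group).
Because there's exactly one group, `findall` drops the full match and keeps group 1 from the one hit.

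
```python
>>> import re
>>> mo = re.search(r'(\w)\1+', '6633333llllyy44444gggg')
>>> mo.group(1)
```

'6'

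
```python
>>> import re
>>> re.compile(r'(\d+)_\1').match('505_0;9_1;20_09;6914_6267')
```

The backreference `\1` re-matches whatever the first group consumed, character for character.
`re.match` only tries the pattern at the start of the string.
Here position 0 doesn't satisfy it, so the call returns None.

None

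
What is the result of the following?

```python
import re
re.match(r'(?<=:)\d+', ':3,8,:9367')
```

None

With `match`, the pattern is implicitly anchored at the beginning.
Here the string doesn't start with a match, so the call returns None.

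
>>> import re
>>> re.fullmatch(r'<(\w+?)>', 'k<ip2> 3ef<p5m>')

None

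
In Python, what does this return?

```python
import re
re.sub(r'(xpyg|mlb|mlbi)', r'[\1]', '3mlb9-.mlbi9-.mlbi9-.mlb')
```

`|` is ordered: at each position the engine commits to the first alternative that works.
Matches: at [1:4] → 'mlb'; at [7:10] → 'mlb'; at [14:17] → 'mlb'; at [21:24] → 'mlb'.
Each match is replaced using the text its own group 1 captured.

'3[mlb]9-.[mlb]i9-.[mlb]i9-.[mlb]'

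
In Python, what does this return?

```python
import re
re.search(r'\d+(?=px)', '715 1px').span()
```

Lookahead/lookbehind check context without consuming it, so the matched span excludes the asserted characters.
`search` walks the string left to right and returns the first match it finds.
The match spans [4:5] → '1'.

(4, 5)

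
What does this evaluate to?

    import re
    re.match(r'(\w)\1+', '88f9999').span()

(0, 2)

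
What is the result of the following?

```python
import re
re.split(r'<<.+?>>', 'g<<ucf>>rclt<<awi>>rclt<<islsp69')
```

['g', 'rclt', 'rclt<<islsp69']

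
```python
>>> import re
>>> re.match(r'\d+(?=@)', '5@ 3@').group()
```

'5'

`re.match` won't scan ahead — the pattern has to work from the very first character.
The match spans [0:1] → '5'.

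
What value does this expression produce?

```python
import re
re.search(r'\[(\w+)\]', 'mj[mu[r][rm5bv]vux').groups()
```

('r',)

The match spans [5:8] → '[r]'.
Captured: group 1 = 'r'.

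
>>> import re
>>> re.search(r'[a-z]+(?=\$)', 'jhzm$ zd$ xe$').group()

'jhzm'

The positive lookaround only admits positions where the adjacent text matches; those characters stay outside the span.
The match spans [0:4] → 'jhzm'.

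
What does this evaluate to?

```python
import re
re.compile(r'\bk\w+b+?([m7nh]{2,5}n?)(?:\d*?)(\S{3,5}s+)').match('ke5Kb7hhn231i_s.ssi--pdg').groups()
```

('7hhn', '231i_s')

The match spans [0:15] → 'ke5Kb7hhn231i_s'.
Captured: group 1 = '7hhn', group 2 = '231i_s'.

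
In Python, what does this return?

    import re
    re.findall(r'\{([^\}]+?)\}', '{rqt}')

['rqt']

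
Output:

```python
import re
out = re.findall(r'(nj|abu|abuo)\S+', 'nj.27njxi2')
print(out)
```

['nj']

With a single group, `findall` returns only what that group captured — 1 item.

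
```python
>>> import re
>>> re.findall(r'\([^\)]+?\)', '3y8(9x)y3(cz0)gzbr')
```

With no groups in the pattern, `findall` gives back each whole match — 2 here.

['(9x)', '(cz0)']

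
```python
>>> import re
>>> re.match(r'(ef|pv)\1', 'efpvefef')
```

The backreference `\1` re-matches whatever the first group consumed, character for character.
`match` is anchored at position 0; if the pattern doesn't fit there, it returns None.
Here the pattern fails at index 0, so the call returns None.

None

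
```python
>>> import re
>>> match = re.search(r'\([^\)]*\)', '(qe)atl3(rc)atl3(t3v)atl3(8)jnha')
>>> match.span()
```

`search` walks the string left to right and returns the first match it finds.
The match spans [0:4] → '(qe)'.

(0, 4)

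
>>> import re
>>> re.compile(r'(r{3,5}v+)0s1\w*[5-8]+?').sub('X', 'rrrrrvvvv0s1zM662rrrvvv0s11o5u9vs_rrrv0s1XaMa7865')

This matches 3 to 5 of a literal 'r', then one or more of the literal 'v' (captured); then the literal '0s1', then zero or more of a word character, then one or more of a character in [5-8] (lazy).
Matches: at [0:49] → 'rrrrrvvvv0s1zM662rrrvvv0s11o5u9vs_rrrv0s1XaMa7865'.
`sub` substitutes 'X' at each match site.

'X'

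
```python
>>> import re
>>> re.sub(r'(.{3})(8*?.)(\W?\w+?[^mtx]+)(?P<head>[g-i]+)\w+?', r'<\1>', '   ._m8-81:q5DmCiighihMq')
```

Pattern: exactly 3 of any character (captured); then zero or more of the literal '8' (lazy), then any character (captured); then optionally a non-word character, then one or more of a word character (lazy), then one or more of any character except [mtx] (captured); then one or more of a character in [g-i] (captured as 'head'); then one or more of a word character (lazy).
Matches: at [5:23] → 'm8-81:q5DmCiighihM'.
`\1` in the replacement pulls in group 1's text for each match.

'   ._<m8->q'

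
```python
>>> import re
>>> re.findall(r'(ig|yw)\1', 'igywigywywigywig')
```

['yw']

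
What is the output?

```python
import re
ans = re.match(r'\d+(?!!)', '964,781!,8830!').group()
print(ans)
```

With `match`, the pattern is implicitly anchored at the beginning.
The match spans [0:3] → '964'.

964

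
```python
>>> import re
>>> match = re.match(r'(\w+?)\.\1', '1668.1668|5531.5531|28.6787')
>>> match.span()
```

A backreference is literal: `\1` must see the identical characters the first group matched.
`re.match` only tries the pattern at the start of the string.
The match spans [0:9] → '1668.1668'.
Captured: group 1 = '1668'.

(0, 9)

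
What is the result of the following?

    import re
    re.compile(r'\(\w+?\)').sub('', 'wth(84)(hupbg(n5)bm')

Each match is replaced by ''.

'wth(hupbgbm'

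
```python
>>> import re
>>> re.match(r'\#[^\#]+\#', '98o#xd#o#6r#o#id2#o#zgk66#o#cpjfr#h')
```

`match` is anchored at position 0; if the pattern doesn't fit there, it returns None.
Here the string doesn't start with a match, so the call returns None.

None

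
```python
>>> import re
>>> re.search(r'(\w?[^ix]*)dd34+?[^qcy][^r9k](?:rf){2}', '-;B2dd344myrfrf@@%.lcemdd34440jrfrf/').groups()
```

('-;B2dd344myrfrf@@%.lcem',)

The pattern matches optionally a word character, then zero or more of any character except [ix] (captured); then the literal 'dd3', then one or more of the literal '4' (lazy), then any character except [qcy]; then any character except [r9k], then the literal 'rf' repeated 2 times.
`re.search` tries every starting position until one works.
The match spans [0:35] → '-;B2dd344myrfrf@@%.lcemdd34440jrfrf'.
Captured: group 1 = '-;B2dd344myrfrf@@%.lcem'.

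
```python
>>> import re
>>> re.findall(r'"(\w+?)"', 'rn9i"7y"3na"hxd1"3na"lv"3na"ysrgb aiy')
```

['7y', 'hxd1', 'lv']

Because there's exactly one group, `findall` drops the full match and keeps group 1 from each hit.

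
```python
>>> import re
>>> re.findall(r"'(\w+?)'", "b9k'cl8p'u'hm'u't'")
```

['cl8p', 'hm', 't']

Scanning left to right: at [3:9] match "'cl8p'", group 1 = 'cl8p'; at [10:14] match "'hm'", group 1 = 'hm'; at [15:18] match "'t'", group 1 = 't'.
One capturing group, so `findall` returns just the captured substring from each match — 3 in all.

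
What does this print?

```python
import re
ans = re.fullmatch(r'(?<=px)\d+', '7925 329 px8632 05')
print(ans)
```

The `(?=…)`/`(?<=…)` assertion just peeks at neighbouring text; it doesn't advance the match position.
For `fullmatch`, every character of the input must be accounted for by the pattern.
Here there's no way to consume every character, so the call returns None.

None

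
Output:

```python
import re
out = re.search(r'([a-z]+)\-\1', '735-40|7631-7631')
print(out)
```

None

After group 1 captures some text, `\1` only succeeds where that same text appears again.
Here the pattern never matches, so the call returns None.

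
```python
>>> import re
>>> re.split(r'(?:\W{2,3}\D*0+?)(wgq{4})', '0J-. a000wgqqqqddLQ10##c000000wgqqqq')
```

The group in the pattern means `split` returns the separators' captures alongside the pieces.

['0J', 'wgqqqq', 'ddLQ10', 'wgqqqq', '']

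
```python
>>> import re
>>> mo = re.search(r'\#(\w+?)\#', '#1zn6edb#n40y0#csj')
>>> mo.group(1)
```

The match spans [0:9] → '#1zn6edb#'.
Captured: group 1 = '1zn6edb'.

'1zn6edb'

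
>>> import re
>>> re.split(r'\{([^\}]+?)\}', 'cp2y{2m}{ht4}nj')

['cp2y', '2m', '', 'ht4', 'nj']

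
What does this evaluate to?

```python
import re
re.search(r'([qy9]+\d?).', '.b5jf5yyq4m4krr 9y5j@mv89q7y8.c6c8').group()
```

'yyq4m'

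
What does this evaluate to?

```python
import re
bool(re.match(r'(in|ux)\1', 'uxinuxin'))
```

False

The backreference `\1` re-matches whatever the first group consumed, character for character.
With `match`, the pattern is implicitly anchored at the beginning.
Here the pattern fails at index 0, so the call returns None, and `bool(None)` is False.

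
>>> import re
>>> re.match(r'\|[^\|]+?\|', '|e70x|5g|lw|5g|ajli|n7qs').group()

With `match`, the pattern is implicitly anchored at the beginning.
The match spans [0:6] → '|e70x|'.

'|e70x|'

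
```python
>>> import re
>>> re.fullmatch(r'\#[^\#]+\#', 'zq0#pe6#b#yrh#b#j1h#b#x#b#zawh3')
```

For `fullmatch`, every character of the input must be accounted for by the pattern.
Here the string isn't matched end-to-end, so the call returns None.

None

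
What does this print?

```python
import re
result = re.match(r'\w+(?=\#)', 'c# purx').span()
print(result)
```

`re.match` won't scan ahead — the pattern has to work from the very first character.
The match spans [0:1] → 'c'.

(0, 1)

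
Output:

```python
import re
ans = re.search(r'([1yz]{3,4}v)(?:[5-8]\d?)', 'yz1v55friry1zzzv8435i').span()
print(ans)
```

(0, 6)

This matches 3 to 4 of one of [1yz], then the literal 'v' (captured); then a character in [5-8], then optionally a digit (non-capturing group).
`re.search` scans for the first position where the pattern succeeds.
The match spans [0:6] → 'yz1v55'.
Captured: group 1 = 'yz1v'.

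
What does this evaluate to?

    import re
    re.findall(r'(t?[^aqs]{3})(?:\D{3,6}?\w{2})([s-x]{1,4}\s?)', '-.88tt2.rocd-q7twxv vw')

[('tt2.', 'twxv ')]

The pattern matches optionally a literal 't', then exactly 3 of any character except [aqs] (captured); then 3 to 6 of a non-digit (lazy), then exactly 2 of a word character (non-capturing group); then 1 to 4 of a character in [s-x], then optionally whitespace (captured).
Because the quantifier is non-greedy, it stops expanding at the earliest point where the rest of the pattern can succeed.
Matches: at [4:20] match 'tt2.rocd-q7twxv ', groups = ('tt2.', 'twxv ').
2 groups means the one result is a tuple of 2 captured strings — 1 here.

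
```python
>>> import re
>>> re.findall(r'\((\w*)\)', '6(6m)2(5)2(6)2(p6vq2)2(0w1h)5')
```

Because there's exactly one group, `findall` drops the full match and keeps group 1 from each hit.

['6m', '5', '6', 'p6vq2', '0w1h']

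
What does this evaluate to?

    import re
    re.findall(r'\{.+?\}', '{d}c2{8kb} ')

Walking the string: at [0:3] → '{d}'; at [5:10] → '{8kb}'.
No capturing groups, so `findall` returns the 2 full match strings.

['{d}', '{8kb}']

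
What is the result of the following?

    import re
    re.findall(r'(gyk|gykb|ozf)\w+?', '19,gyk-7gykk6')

One capturing group, so `findall` returns just the captured substring from the one match — 1 in all.

['gyk']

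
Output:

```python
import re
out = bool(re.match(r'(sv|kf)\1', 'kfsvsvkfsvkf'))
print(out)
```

False

The backreference `\1` re-matches whatever the first group consumed, character for character.
`re.match` won't scan ahead — the pattern has to work from the very first character.
Here the string doesn't start with a match, so the call returns None, and `bool(None)` is False.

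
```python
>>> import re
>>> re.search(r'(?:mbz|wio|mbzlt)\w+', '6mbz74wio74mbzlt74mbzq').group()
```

`re.search` tries every starting position until one works.
The match spans [1:22] → 'mbz74wio74mbzlt74mbzq'.

'mbz74wio74mbzlt74mbzq'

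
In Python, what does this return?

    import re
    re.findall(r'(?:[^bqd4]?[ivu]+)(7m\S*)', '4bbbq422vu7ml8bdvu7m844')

The pattern matches optionally any character except [bqd4], then one or more of one of [ivu] (non-capturing group); then the literal '7m', then zero or more of a non-whitespace character (captured).
Matches: at [7:23] match '2vu7ml8bdvu7m844', group 1 = '7ml8bdvu7m844'.
With a single group, `findall` returns only what that group captured — 1 item.

['7ml8bdvu7m844']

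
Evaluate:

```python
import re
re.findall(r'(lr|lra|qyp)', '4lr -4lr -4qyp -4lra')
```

['lr', 'lr', 'qyp', 'lr']

Alternation isn't longest-match — the leftmost alternative that fits at this position is chosen.
Scanning left to right: at [1:3] match 'lr', group 1 = 'lr'; at [6:8] match 'lr', group 1 = 'lr'; at [11:14] match 'qyp', group 1 = 'qyp'; at [17:19] match 'lr', group 1 = 'lr'.
Because there's exactly one group, `findall` drops the full match and keeps group 1 from each hit.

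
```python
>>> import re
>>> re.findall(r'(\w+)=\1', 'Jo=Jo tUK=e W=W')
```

After group 1 captures some text, `\1` only succeeds where that same text appears again.
Matches: at [0:5] match 'Jo=Jo', group 1 = 'Jo'; at [12:15] match 'W=W', group 1 = 'W'.
Because there's exactly one group, `findall` drops the full match and keeps group 1 from each hit.

['Jo', 'W']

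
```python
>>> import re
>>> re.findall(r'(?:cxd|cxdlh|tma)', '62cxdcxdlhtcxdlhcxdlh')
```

Alternation tries branches left to right and keeps the first one that lets the overall match succeed at that position.
Walking the string: at [2:5] → 'cxd'; at [5:8] → 'cxd'; at [11:14] → 'cxd'; at [16:19] → 'cxd'.
No capturing groups, so `findall` returns the 4 full match strings.

['cxd', 'cxd', 'cxd', 'cxd']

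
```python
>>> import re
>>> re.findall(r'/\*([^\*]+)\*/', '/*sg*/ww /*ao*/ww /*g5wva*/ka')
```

`findall` collects group 1 from each match (3 total).

['sg', 'ao', 'g5wva']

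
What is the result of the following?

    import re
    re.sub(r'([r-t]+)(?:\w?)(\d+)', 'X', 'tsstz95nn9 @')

'Xnn9 @'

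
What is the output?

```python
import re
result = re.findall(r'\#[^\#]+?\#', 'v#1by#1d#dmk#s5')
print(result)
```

['#1by#', '#dmk#']

With no groups in the pattern, `findall` gives back each whole match — 2 here.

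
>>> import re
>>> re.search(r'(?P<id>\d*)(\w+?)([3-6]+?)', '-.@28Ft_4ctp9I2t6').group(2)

'Ft_'

The pattern matches zero or more of a digit (captured as 'id'); then one or more of a word character (lazy) (captured); then one or more of a character in [3-6] (lazy) (captured).
`re.search` tries every starting position until one works.
The match spans [3:9] → '28Ft_4'.
Captured: group 1 = '28', group 2 = 'Ft_', group 3 = '4'.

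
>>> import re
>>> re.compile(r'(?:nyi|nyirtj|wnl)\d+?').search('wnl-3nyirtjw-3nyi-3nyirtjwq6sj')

None

`re.search` tries every starting position until one works.
Here no position works, so the call returns None.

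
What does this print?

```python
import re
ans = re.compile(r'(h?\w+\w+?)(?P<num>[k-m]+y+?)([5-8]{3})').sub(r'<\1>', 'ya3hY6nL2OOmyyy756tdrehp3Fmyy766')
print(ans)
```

<ya3hY6nL2OOmyyy756tdrehp3F>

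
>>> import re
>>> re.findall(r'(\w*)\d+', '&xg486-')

['xg48']

This matches zero or more of a word character (captured); then one or more of a digit.
With a single group, `findall` returns only what that group captured — 1 item.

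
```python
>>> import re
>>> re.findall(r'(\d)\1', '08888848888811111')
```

`\1` has to match the exact text group 1 already captured.
Walking the string: at [1:3] match '88', group 1 = '8'; at [3:5] match '88', group 1 = '8'; at [7:9] match '88', group 1 = '8'; at [9:11] match '88', group 1 = '8'; at [12:14] match '11', group 1 = '1'; ….
One capturing group, so `findall` returns just the captured substring from each match — 6 in all.

['8', '8', '8', '8', '1', '1']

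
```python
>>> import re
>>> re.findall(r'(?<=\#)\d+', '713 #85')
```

['85']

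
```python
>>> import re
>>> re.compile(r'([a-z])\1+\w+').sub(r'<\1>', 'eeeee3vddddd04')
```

'<e>'

`\1` is not a pattern — it's the concrete string captured by group 1, re-applied verbatim.
Matches: at [0:14] → 'eeeee3vddddd04'.
`\1` in the replacement pulls in group 1's text for each match.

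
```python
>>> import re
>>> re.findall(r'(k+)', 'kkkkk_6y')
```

Pattern: one or more of a literal 'k' (captured).
Walking the string: at [0:5] match 'kkkkk', group 1 = 'kkkkk'.
`findall` collects group 1 from the one match (1 total).

['kkkkk']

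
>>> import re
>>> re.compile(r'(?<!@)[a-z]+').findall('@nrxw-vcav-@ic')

A negative assertion filters positions out without eating any characters.
Walking the string: at [2:5] → 'rxw'; at [6:10] → 'vcav'; at [13:14] → 'c'.
With no groups in the pattern, `findall` gives back each whole match — 3 here.

['rxw', 'vcav', 'c']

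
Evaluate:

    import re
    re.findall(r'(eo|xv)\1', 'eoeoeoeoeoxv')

['eo', 'eo']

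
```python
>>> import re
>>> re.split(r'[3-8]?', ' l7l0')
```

['', ' ', 'l', '', 'l', '0', '']

Splitting on the pattern gives 7 pieces.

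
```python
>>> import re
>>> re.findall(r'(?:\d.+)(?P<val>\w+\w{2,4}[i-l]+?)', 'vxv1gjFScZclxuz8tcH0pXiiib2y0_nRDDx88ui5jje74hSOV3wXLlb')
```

['wXLl']

Pattern: a digit, then one or more of any character (non-capturing group); then one or more of a word character, then 2 to 4 of a word character, then one or more of a character in [i-l] (lazy) (captured as 'val').
Walking the string: at [3:54] match '1gjFScZclxuz8tcH0pXiiib2y0_nRDDx88ui5jje74hSOV3wXLl', group 1 = 'wXLl'.
With a single group, `findall` returns only what that group captured — 1 item.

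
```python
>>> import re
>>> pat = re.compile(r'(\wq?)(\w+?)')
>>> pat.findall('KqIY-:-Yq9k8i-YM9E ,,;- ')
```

Pattern: a word character, then optionally a literal 'q' (captured); then one or more of a word character (lazy) (captured).
`findall` packs the 2 group values into a tuple for every match.

[('Kq', 'I'), ('Yq', '9'), ('k', '8'), ('Y', 'M'), ('9', 'E')]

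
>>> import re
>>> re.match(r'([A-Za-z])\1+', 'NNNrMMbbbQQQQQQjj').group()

'NNN'

`\1` is not a pattern — it's the concrete string captured by group 1, re-applied verbatim.
`re.match` won't scan ahead — the pattern has to work from the very first character.
The match spans [0:3] → 'NNN'.
Captured: group 1 = 'N'.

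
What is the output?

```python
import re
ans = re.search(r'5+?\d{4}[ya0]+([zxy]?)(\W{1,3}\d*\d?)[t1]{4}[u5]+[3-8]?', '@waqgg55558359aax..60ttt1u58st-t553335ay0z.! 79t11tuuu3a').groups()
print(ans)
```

('x', '..60')

Pattern: one or more of a literal '5' (lazy); then exactly 4 of a digit, then one or more of one of [ya0]; then optionally one of [zxy] (captured); then 1 to 3 of a non-word character, then zero or more of a digit, then optionally a digit (captured); then exactly 4 of one of [t1], then one or more of one of [u5], then optionally a character in [3-8].
Unlike `match`, `search` isn't anchored — it looks for the pattern anywhere in the string.
The match spans [6:28] → '55558359aax..60ttt1u58'.
Captured: group 1 = 'x', group 2 = '..60'.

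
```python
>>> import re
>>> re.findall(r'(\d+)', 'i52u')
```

The pattern matches one or more of a digit (captured).
Walking the string: at [1:3] match '52', group 1 = '52'.
`findall` collects group 1 from the one match (1 total).

['52']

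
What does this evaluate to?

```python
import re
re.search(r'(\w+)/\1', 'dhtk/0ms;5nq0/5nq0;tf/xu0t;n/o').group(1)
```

The backreference `\1` re-matches whatever the first group consumed, character for character.
Unlike `match`, `search` isn't anchored — it looks for the pattern anywhere in the string.
The match spans [9:18] → '5nq0/5nq0'.
Captured: group 1 = '5nq0'.

'5nq0'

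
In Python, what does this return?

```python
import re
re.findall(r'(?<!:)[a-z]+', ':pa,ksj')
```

['a', 'ksj']

The negative lookaround is zero-width — it rules out positions where the adjacent text would match, without consuming anything.
`findall` yields the raw match text (2 of them) because the pattern has no groups.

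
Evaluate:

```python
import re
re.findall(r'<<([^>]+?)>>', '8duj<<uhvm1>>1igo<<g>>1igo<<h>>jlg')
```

['uhvm1', 'g', 'h']

`findall` collects group 1 from each match (3 total).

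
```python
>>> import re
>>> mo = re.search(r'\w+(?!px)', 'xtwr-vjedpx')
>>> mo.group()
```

'xtwr'

The negative lookahead/lookbehind blocks any match where the forbidden context is present.
The match spans [0:4] → 'xtwr'.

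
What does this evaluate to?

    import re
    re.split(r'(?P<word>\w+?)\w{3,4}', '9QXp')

['', '9', '']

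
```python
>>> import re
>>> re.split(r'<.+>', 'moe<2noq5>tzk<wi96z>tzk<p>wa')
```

Each match becomes a cut point; 2 segments remain.

['moe', 'wa']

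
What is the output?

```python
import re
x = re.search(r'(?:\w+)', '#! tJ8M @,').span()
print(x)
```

The match spans [3:7] → 'tJ8M'.

(3, 7)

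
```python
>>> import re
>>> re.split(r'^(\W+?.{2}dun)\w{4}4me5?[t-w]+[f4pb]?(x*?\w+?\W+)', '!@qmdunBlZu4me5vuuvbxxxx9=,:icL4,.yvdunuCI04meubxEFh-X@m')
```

['', '!@qmdun', 'xxxx9=,:', 'icL4,.yvdunuCI04meubxEFh-X@m']

Because the pattern has a capturing group, `split` also inserts each captured text between the pieces.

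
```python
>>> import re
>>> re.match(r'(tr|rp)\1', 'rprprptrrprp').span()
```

With `match`, the pattern is implicitly anchored at the beginning.
The match spans [0:4] → 'rprp'.

(0, 4)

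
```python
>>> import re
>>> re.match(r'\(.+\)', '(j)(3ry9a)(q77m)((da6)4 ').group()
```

`re.match` only tries the pattern at the start of the string.
The match spans [0:22] → '(j)(3ry9a)(q77m)((da6)'.

'(j)(3ry9a)(q77m)((da6)'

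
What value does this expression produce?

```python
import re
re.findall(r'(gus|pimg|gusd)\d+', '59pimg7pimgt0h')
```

['pimg']

Walking the string: at [2:7] match 'pimg7', group 1 = 'pimg'.
`findall` collects group 1 from the one match (1 total).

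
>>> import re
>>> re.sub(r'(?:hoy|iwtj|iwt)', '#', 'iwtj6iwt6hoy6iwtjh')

`|` is ordered: at each position the engine commits to the first alternative that works.
Matches: at [0:4] → 'iwtj'; at [5:8] → 'iwt'; at [9:12] → 'hoy'; at [13:17] → 'iwtj'.
Every occurrence is swapped for '#'.

'#6#6#6#h'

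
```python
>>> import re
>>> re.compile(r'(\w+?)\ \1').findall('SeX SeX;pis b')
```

['SeX']

`\1` is not a pattern — it's the concrete string captured by group 1, re-applied verbatim.
`findall` collects group 1 from the one match (1 total).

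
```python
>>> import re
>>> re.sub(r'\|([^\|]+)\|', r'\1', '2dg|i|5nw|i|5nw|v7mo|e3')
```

'2dgi5nwi5nwv7moe3'

Matches: at [3:6] → '|i|'; at [9:12] → '|i|'; at [15:21] → '|v7mo|'.
`\1` in the replacement pulls in group 1's text for each match.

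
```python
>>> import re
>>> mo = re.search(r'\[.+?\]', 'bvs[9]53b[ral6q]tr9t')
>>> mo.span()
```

(3, 6)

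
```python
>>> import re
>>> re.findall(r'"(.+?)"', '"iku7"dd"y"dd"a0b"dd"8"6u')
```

Lazy quantifiers expand one character at a time until the remainder of the pattern can match.
`findall` collects group 1 from each match (4 total).

['iku7', 'y', 'a0b', '8']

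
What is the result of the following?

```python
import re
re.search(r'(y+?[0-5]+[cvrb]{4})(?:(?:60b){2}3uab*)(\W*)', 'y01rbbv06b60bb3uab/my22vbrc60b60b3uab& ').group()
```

The match spans [20:39] → 'y22vbrc60b60b3uab& '.

'y22vbrc60b60b3uab& '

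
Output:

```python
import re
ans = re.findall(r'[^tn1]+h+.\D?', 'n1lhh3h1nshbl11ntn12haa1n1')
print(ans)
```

['lhh3h1n', 'shbl', '2haa']

Pattern: one or more of any character except [tn1]; then one or more of a literal 'h', then any character, then optionally a non-digit.
Walking the string: at [2:9] → 'lhh3h1n'; at [9:13] → 'shbl'; at [19:23] → '2haa'.
With no groups in the pattern, `findall` gives back each whole match — 3 here.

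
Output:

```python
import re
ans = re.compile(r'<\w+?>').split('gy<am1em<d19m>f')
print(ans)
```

['gy<am1em', 'f']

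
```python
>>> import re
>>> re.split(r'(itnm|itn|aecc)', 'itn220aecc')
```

['', 'itn', '220', 'aecc', '']

The group in the pattern means `split` returns the separators' captures alongside the pieces.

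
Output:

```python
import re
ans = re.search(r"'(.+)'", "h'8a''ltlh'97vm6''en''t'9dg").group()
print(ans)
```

The match spans [1:24] → "'8a''ltlh'97vm6''en''t'".

'8a''ltlh'97vm6''en''t'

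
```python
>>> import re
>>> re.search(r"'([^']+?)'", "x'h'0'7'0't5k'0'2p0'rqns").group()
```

"'h'"

The match spans [1:4] → "'h'".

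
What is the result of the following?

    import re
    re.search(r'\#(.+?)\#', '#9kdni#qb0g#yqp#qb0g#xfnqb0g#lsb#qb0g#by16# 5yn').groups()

('9kdni',)

A non-greedy quantifier consumes as few characters as it can — just enough that the remainder of the pattern still matches from where it stops; whatever follows it matches normally.
`re.search` scans for the first position where the pattern succeeds.
The match spans [0:7] → '#9kdni#'.
Captured: group 1 = '9kdni'.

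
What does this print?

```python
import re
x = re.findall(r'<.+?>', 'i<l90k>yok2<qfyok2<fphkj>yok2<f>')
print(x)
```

Matches: at [1:7] → '<l90k>'; at [11:25] → '<qfyok2<fphkj>'; at [29:32] → '<f>'.
With no groups in the pattern, `findall` gives back each whole match — 3 here.

['<l90k>', '<qfyok2<fphkj>', '<f>']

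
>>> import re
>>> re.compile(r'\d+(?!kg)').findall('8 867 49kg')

['8', '867', '4']

A negative assertion filters positions out without eating any characters.
Scanning left to right: at [0:1] → '8'; at [2:5] → '867'; at [6:7] → '4'.
Since nothing is captured, `findall` lists the 3 matched substrings directly.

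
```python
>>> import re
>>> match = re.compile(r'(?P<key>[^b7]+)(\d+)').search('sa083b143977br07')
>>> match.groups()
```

Pattern: one or more of any character except [b7] (captured as 'key'); then one or more of a digit (captured).
`search` walks the string left to right and returns the first match it finds.
The match spans [0:5] → 'sa083'.
Captured: group 1 = 'sa08', group 2 = '3'.

('sa08', '3')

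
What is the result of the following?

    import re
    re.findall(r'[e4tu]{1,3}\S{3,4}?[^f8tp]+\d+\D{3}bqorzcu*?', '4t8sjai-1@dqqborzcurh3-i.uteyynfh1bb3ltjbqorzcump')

With the lazy modifier that quantifier settles for the fewest repetitions that let the rest of the pattern succeed (the atoms after it are unaffected and can still be greedy).
No capturing groups, so `findall` returns the 1 full match string.

['uteyynfh1bb3ltjbqorzc']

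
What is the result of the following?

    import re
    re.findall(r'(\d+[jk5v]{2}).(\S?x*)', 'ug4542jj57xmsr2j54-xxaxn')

With 2 capturing groups, `findall` returns a 2-tuple per match.

[('4542jj', '7x'), ('2j5', '-xx')]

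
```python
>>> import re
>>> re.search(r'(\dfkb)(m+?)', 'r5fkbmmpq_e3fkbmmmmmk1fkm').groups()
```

The match spans [1:6] → '5fkbm'.
Captured: group 1 = '5fkb', group 2 = 'm'.

('5fkb', 'm')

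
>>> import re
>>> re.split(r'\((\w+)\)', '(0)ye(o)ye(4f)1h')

['', '0', 'ye', 'o', 'ye', '4f', '1h']

Matches to split on: at [0:3] → '(0)'; at [5:8] → '(o)'; at [10:14] → '(4f)'.
With a capturing group present, the delimiter's captured portion is kept in the result list.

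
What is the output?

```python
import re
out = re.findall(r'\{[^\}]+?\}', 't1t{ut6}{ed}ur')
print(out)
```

['{ut6}', '{ed}']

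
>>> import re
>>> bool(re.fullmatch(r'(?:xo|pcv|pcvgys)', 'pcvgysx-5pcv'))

False

`fullmatch` succeeds only if the pattern covers the string from start to end.
Here the pattern can't cover the whole string, so the call returns None, and `bool(None)` is False.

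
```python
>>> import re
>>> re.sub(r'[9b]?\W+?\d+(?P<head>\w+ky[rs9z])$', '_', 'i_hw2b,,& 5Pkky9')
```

'i_hw2_'

This matches optionally one of [9b], then one or more of a non-word character (lazy); then one or more of a digit; then one or more of a word character, then the literal 'ky', then one of [rs9z] (captured as 'head'); then anchored at the end.
Matches: at [5:16] → 'b,,& 5Pkky9'.
Every occurrence is swapped for '_'.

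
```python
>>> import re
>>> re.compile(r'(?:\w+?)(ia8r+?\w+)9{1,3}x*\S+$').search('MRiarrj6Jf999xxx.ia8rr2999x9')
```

None

Pattern: one or more of a word character (lazy) (non-capturing group); then the literal 'ia8', then one or more of the literal 'r' (lazy), then one or more of a word character (captured); then 1 to 3 of the literal '9', then zero or more of a literal 'x'; then one or more of a non-whitespace character; then anchored at the end.
`search` walks the string left to right and returns the first match it finds.
Here no position works, so the call returns None.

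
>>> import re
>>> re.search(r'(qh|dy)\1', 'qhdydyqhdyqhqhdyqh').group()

`\1` is not a pattern — it's the concrete string captured by group 1, re-applied verbatim.
The match spans [2:6] → 'dydy'.

'dydy'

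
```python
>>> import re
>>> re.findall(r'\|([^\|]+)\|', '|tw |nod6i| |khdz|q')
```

['tw ', ' ']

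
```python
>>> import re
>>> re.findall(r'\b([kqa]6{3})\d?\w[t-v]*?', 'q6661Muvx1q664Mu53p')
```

['q666']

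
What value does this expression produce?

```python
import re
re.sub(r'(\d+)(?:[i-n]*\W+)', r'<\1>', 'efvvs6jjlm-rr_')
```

Pattern: one or more of a digit (captured); then zero or more of a character in [i-n], then one or more of a non-word character (non-capturing group).
Each match is replaced using the text its own group 1 captured.

'efvvs<6>rr_'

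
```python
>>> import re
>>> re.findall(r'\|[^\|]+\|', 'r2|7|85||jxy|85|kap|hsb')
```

['|7|', '|jxy|', '|kap|']

Scanning left to right: at [2:5] → '|7|'; at [8:13] → '|jxy|'; at [15:20] → '|kap|'.
Since nothing is captured, `findall` lists the 3 matched substrings directly.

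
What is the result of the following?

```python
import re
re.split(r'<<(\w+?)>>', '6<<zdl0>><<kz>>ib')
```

['6', 'zdl0', '', 'kz', 'ib']

Matches to split on: at [1:9] → '<<zdl0>>'; at [9:15] → '<<kz>>'.
`re.split` interleaves the captured-group text with the surrounding fragments.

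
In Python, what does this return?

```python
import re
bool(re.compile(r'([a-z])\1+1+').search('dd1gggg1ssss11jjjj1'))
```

True

The backreference `\1` re-matches whatever the first group consumed, character for character.
`search` walks the string left to right and returns the first match it finds.
The match spans [0:3] → 'dd1'.
Captured: group 1 = 'd'.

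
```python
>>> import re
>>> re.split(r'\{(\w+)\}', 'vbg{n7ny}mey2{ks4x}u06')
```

['vbg', 'n7ny', 'mey2', 'ks4x', 'u06']

Matches to split on: at [3:9] → '{n7ny}'; at [13:19] → '{ks4x}'.
Because the pattern has a capturing group, `split` also inserts each captured text between the pieces.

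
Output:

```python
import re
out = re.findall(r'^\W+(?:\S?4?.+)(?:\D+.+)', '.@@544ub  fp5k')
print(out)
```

This matches anchored at the start of the string; then one or more of a non-word character; then optionally a non-whitespace character, then optionally a literal '4', then one or more of any character (non-capturing group); then one or more of a non-digit, then one or more of any character (non-capturing group).
Walking the string: at [0:14] → '.@@544ub  fp5k'.
`findall` yields the raw match text (1 of them) because the pattern has no groups.

['.@@544ub  fp5k']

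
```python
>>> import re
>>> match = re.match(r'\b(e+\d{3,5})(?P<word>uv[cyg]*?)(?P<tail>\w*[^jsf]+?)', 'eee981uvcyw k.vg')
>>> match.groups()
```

('eee981', 'uv', 'cyw ')

The pattern matches a word boundary (`\b`, zero-width); then one or more of the literal 'e', then 3 to 5 of a digit (captured); then the literal 'uv', then zero or more of one of [cyg] (lazy) (captured as 'word'); then zero or more of a word character, then one or more of any character except [jsf] (lazy) (captured as 'tail').
Because the quantifier is non-greedy, it stops expanding at the earliest point where the rest of the pattern can succeed.
`re.match` only tries the pattern at the start of the string.
The match spans [0:12] → 'eee981uvcyw '.
Captured: group 1 = 'eee981', group 2 = 'uv', group 3 = 'cyw '.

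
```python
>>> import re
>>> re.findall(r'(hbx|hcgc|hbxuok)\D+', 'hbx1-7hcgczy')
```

['hcgc']

Matches: at [6:12] match 'hcgczy', group 1 = 'hcgc'.
With a single group, `findall` returns only what that group captured — 1 item.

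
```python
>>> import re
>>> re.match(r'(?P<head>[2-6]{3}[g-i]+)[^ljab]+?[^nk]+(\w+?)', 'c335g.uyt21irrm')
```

This matches exactly 3 of a character in [2-6], then one or more of a character in [g-i] (captured as 'head'); then one or more of any character except [ljab] (lazy), then one or more of any character except [nk]; then one or more of a word character (lazy) (captured).
`re.match` won't scan ahead — the pattern has to work from the very first character.
Here the pattern fails at index 0, so the call returns None.

None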